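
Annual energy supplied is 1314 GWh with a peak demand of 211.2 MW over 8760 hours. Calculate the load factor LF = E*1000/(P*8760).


LF = 1314 * 1000 / (211.2 * 8760) = 0.7102


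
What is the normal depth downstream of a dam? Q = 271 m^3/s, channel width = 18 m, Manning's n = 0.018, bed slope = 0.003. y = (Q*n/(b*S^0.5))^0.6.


y = (271 * 0.018 / (18 * 0.003^0.5))^0.6 = 2.6100 m


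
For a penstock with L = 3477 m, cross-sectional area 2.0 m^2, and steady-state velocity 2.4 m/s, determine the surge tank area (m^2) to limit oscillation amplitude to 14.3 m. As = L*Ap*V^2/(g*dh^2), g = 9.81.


As = 3477 * 2.0 * 2.4^2 / (9.81 * 14.3^2) = 19.9672 m^2


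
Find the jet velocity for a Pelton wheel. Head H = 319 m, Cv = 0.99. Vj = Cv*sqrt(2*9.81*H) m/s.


Vj = 0.99 * sqrt(2*9.81*319) = 78.3213 m/s


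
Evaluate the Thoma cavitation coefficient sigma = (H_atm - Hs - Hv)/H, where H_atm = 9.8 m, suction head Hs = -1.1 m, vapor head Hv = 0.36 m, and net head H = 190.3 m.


sigma = (9.8 - (-1.1) - 0.36) / 190.3 = 0.0554


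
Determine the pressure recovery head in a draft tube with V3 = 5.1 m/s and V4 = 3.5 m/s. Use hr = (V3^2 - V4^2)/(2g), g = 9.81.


hr = (5.1^2 - 3.5^2) / (2*9.81) = 0.7013 m


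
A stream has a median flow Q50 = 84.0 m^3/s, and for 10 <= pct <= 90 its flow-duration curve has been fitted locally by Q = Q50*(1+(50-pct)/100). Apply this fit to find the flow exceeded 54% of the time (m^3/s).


Q = 84.0 * (1 + (50 - 54)/100) = 80.6400 m^3/s


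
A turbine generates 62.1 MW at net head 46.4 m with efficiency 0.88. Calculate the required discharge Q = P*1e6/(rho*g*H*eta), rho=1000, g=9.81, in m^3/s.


Q = 62.1 * 1e6 / (1000 * 9.81 * 46.4 * 0.88) = 155.0322 m^3/s


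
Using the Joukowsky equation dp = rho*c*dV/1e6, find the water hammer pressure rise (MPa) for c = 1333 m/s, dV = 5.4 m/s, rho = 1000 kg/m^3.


dp = 1000 * 1333 * 5.4 / 1e6 = 7.1982 MPa


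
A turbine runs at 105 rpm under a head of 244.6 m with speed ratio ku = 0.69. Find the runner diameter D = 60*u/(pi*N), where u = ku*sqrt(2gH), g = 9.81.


u = 0.69 * sqrt(2*9.81*244.6) = 47.7999 m/s
D = 60 * 47.7999 / (pi * 105) = 8.6944 m


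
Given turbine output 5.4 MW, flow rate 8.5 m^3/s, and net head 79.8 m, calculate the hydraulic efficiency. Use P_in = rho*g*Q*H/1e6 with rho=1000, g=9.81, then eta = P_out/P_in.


P_in = 1000 * 9.81 * 8.5 * 79.8 / 1e6 = 6.6541 MW
eta = 5.4 / 6.6541 = 0.8115


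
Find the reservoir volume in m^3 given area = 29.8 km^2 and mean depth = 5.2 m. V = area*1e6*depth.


V = 29.8 * 1e6 * 5.2 = 1.5496e+08 m^3


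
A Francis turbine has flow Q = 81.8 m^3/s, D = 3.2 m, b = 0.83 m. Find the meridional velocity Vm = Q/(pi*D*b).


Vm = 81.8 / (pi * 3.2 * 0.83) = 9.8034 m/s


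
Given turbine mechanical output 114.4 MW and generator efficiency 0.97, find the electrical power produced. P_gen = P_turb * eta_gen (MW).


P_gen = 114.4 * 0.97 = 110.9680 MW


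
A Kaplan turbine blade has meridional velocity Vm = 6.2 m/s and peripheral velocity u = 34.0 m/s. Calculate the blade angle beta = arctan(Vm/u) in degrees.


beta = arctan(6.2 / 34.0) = 10.3345 degrees


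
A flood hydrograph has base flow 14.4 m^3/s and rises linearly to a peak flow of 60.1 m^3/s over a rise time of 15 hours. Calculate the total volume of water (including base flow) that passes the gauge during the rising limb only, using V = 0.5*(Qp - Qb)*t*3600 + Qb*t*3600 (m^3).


V = 0.5*(60.1 - 14.4)*15*3600 + 14.4*15*3600 = 2.0115e+06 m^3


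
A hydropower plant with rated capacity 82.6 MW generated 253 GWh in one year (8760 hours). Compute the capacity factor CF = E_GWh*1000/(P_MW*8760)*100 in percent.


CF = 253 * 1000 / (82.6 * 8760) * 100 = 34.9652 %


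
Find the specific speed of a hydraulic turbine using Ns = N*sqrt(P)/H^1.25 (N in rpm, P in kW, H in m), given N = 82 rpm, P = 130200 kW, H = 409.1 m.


Ns = 82 * 130200^0.5 / 409.1^1.25 = 16.0817


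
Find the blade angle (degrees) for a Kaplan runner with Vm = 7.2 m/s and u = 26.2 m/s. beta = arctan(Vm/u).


beta = arctan(7.2 / 26.2) = 15.3661 degrees


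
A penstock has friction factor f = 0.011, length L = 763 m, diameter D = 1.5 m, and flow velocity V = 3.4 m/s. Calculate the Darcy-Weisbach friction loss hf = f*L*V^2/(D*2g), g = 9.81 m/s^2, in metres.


hf = 0.011 * 763 * 3.4^2 / (1.5 * 2 * 9.81) = 3.2967 m


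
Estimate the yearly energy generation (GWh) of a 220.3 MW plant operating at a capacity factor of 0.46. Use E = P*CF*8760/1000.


E = 220.3 * 0.46 * 8760 / 1000 = 887.7209 GWh


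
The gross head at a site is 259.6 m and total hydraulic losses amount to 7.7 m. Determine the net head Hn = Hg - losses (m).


Hn = 259.6 - 7.7 = 251.9000 m


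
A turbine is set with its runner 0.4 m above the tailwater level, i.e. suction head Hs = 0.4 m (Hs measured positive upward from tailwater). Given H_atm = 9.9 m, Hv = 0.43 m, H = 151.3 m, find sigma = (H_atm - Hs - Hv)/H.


sigma = (9.9 - 0.4 - 0.43) / 151.3 = 0.0599


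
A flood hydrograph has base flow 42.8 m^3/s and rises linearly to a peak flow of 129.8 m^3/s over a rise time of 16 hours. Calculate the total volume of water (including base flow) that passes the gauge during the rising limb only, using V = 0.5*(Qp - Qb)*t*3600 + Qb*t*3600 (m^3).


V = 0.5*(129.8 - 42.8)*16*3600 + 42.8*16*3600 = 4.9709e+06 m^3


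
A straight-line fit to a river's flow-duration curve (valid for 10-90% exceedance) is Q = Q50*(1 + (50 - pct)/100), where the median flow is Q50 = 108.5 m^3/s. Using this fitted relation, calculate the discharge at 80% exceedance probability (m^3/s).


Q = 108.5 * (1 + (50 - 80)/100) = 75.9500 m^3/s


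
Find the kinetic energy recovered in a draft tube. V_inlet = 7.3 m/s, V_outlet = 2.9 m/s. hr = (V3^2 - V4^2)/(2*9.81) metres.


hr = (7.3^2 - 2.9^2) / (2*9.81) = 2.2875 m


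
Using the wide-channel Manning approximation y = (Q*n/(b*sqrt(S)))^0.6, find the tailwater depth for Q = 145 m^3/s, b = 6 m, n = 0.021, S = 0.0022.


y = (145 * 0.021 / (6 * 0.0022^0.5))^0.6 = 4.1738 m


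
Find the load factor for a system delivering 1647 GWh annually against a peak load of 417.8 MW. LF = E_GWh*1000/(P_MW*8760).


LF = 1647 * 1000 / (417.8 * 8760) = 0.4500


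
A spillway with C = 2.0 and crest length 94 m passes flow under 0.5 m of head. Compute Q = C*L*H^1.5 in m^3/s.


Q = 2.0 * 94 * 0.5^1.5 = 66.4680 m^3/s


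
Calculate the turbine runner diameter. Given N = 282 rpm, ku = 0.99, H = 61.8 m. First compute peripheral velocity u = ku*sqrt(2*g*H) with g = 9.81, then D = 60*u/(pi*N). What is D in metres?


u = 0.99 * sqrt(2*9.81*61.8) = 34.4730 m/s
D = 60 * 34.4730 / (pi * 282) = 2.3347 m


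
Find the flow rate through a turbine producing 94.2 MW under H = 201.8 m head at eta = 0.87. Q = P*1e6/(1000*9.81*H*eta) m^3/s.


Q = 94.2 * 1e6 / (1000 * 9.81 * 201.8 * 0.87) = 54.6942 m^3/s


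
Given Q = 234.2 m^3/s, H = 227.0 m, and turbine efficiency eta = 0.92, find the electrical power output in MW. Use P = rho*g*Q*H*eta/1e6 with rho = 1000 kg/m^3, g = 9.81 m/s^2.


P = 1000 * 9.81 * 234.2 * 227.0 * 0.92 / 1e6 = 479.8103 MW


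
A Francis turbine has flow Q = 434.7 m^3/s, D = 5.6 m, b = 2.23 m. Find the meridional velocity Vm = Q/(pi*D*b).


Vm = 434.7 / (pi * 5.6 * 2.23) = 11.0802 m/s


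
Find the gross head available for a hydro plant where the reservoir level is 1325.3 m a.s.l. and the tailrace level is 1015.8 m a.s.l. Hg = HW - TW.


Hg = 1325.3 - 1015.8 = 309.5000 m


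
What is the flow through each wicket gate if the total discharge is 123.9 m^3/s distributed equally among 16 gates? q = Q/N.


q = 123.9 / 16 = 7.7438 m^3/s


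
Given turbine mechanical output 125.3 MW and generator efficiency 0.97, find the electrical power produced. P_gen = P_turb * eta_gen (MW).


P_gen = 125.3 * 0.97 = 121.5410 MW


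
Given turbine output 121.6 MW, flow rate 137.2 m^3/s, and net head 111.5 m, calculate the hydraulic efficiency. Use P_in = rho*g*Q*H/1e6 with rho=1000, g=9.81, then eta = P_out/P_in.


P_in = 1000 * 9.81 * 137.2 * 111.5 / 1e6 = 150.0714 MW
eta = 121.6 / 150.0714 = 0.8103


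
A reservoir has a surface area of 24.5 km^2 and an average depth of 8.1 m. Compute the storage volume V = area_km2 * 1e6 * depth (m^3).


V = 24.5 * 1e6 * 8.1 = 1.9845e+08 m^3


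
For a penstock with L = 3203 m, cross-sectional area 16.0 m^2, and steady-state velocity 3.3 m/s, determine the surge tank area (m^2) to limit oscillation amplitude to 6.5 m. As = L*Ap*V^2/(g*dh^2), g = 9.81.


As = 3203 * 16.0 * 3.3^2 / (9.81 * 6.5^2) = 1346.5084 m^2


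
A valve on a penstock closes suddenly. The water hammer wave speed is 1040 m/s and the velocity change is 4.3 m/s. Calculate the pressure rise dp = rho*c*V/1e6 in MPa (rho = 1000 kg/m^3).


dp = 1000 * 1040 * 4.3 / 1e6 = 4.4720 MPa


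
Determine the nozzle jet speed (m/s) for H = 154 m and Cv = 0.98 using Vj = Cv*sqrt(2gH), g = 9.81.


Vj = 0.98 * sqrt(2*9.81*154) = 53.8686 m/s


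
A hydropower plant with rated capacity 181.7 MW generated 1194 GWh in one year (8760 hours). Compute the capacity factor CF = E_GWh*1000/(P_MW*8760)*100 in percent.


CF = 1194 * 1000 / (181.7 * 8760) * 100 = 75.0145 %


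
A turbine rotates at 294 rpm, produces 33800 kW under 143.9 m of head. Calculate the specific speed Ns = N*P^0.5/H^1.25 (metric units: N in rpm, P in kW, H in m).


Ns = 294 * 33800^0.5 / 143.9^1.25 = 108.4500


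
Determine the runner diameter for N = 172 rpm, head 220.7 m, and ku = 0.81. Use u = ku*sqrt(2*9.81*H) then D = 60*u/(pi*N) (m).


u = 0.81 * sqrt(2*9.81*220.7) = 53.3010 m/s
D = 60 * 53.3010 / (pi * 172) = 5.9185 m


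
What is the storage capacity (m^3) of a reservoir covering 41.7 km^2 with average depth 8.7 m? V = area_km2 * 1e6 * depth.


V = 41.7 * 1e6 * 8.7 = 3.6279e+08 m^3


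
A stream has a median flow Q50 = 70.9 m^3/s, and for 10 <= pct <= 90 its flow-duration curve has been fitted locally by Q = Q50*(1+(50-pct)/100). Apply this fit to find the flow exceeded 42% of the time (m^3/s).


Q = 70.9 * (1 + (50 - 42)/100) = 76.5720 m^3/s


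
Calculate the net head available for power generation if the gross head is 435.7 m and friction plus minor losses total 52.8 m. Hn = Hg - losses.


Hn = 435.7 - 52.8 = 382.9000 m


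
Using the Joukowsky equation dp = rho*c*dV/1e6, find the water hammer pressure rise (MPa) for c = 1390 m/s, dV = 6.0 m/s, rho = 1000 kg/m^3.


dp = 1000 * 1390 * 6.0 / 1e6 = 8.3400 MPa


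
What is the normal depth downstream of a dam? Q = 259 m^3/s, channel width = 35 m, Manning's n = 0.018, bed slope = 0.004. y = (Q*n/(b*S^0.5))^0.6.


y = (259 * 0.018 / (35 * 0.004^0.5))^0.6 = 1.5635 m


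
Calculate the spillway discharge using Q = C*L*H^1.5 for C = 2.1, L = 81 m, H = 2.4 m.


Q = 2.1 * 81 * 2.4^1.5 = 632.4427 m^3/s


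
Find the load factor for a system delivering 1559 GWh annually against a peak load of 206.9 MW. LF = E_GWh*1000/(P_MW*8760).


LF = 1559 * 1000 / (206.9 * 8760) = 0.8602


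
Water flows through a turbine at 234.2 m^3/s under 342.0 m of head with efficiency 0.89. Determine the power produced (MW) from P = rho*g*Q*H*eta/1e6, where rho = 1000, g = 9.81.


P = 1000 * 9.81 * 234.2 * 342.0 * 0.89 / 1e6 = 699.3137 MW


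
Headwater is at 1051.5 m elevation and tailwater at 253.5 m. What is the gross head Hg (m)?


Hg = 1051.5 - 253.5 = 798.0000 m


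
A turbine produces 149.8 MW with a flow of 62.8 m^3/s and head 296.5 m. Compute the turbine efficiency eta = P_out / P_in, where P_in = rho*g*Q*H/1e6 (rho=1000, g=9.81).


P_in = 1000 * 9.81 * 62.8 * 296.5 / 1e6 = 182.6642 MW
eta = 149.8 / 182.6642 = 0.8201


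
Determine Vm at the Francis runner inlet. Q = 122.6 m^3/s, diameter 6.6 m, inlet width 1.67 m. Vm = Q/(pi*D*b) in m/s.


Vm = 122.6 / (pi * 6.6 * 1.67) = 3.5406 m/s


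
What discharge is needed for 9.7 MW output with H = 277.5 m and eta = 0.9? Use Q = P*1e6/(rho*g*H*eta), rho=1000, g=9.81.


Q = 9.7 * 1e6 / (1000 * 9.81 * 277.5 * 0.9) = 3.9591 m^3/s


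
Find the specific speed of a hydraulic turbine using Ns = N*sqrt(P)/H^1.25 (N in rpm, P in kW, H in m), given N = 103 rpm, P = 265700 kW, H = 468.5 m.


Ns = 103 * 265700^0.5 / 468.5^1.25 = 24.3582


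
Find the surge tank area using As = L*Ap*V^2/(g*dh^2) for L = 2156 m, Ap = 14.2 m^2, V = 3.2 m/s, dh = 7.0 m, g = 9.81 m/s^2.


As = 2156 * 14.2 * 3.2^2 / (9.81 * 7.0^2) = 652.1867 m^2


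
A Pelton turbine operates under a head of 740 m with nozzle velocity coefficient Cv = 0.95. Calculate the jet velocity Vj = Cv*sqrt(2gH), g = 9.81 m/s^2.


Vj = 0.95 * sqrt(2*9.81*740) = 114.4693 m/s


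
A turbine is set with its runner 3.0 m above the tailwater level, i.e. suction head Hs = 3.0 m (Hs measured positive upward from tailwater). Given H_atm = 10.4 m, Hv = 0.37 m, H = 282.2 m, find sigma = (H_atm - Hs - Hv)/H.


sigma = (10.4 - 3.0 - 0.37) / 282.2 = 0.0249


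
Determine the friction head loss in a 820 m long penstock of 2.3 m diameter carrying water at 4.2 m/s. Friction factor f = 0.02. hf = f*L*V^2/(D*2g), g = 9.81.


hf = 0.02 * 820 * 4.2^2 / (2.3 * 2 * 9.81) = 6.4108 m


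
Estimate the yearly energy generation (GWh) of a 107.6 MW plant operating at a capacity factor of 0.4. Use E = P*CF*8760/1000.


E = 107.6 * 0.4 * 8760 / 1000 = 377.0304 GWh


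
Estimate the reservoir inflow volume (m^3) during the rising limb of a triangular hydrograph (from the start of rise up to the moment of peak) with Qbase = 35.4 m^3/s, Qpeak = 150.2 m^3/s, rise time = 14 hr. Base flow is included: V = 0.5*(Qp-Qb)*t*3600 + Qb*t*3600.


V = 0.5*(150.2 - 35.4)*14*3600 + 35.4*14*3600 = 4.6771e+06 m^3


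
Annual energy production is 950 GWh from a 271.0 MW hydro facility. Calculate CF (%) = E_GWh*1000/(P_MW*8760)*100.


CF = 950 * 1000 / (271.0 * 8760) * 100 = 40.0175 %


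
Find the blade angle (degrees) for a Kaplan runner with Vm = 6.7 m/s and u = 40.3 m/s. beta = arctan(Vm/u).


beta = arctan(6.7 / 40.3) = 9.4393 degrees


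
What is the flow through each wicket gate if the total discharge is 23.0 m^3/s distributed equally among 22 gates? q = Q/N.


q = 23.0 / 22 = 1.0455 m^3/s


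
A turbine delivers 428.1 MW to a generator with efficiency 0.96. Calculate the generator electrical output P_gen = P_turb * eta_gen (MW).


P_gen = 428.1 * 0.96 = 410.9760 MW


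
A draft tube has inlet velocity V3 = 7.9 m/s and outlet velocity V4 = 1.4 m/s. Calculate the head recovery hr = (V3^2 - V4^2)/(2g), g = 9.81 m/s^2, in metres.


hr = (7.9^2 - 1.4^2) / (2*9.81) = 3.0810 m


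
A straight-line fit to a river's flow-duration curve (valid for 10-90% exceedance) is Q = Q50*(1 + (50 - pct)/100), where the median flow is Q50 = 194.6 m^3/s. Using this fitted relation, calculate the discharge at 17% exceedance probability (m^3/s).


Q = 194.6 * (1 + (50 - 17)/100) = 258.8180 m^3/s


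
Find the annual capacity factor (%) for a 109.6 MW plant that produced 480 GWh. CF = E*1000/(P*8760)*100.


CF = 480 * 1000 / (109.6 * 8760) * 100 = 49.9950 %


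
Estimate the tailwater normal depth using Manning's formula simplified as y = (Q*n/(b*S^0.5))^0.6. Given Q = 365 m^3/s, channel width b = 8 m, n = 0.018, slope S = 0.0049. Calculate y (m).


y = (365 * 0.018 / (8 * 0.0049^0.5))^0.6 = 4.3815 m


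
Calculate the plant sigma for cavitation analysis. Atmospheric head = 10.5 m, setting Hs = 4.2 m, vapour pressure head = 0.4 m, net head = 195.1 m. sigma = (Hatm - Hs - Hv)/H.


sigma = (10.5 - 4.2 - 0.4) / 195.1 = 0.0302


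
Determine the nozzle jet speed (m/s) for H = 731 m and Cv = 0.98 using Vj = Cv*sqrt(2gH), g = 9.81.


Vj = 0.98 * sqrt(2*9.81*731) = 117.3638 m/s


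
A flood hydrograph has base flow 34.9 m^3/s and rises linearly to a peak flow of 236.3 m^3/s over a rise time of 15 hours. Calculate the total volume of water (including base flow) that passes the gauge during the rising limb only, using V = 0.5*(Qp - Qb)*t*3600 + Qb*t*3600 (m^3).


V = 0.5*(236.3 - 34.9)*15*3600 + 34.9*15*3600 = 7.3224e+06 m^3


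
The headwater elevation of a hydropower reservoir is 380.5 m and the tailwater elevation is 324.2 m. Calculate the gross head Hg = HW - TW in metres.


Hg = 380.5 - 324.2 = 56.3000 m


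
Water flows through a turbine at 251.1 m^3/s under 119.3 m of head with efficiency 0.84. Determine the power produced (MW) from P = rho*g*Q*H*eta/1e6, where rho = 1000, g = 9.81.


P = 1000 * 9.81 * 251.1 * 119.3 * 0.84 / 1e6 = 246.8513 MW


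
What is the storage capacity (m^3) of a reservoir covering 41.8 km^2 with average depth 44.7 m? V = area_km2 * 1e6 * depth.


V = 41.8 * 1e6 * 44.7 = 1.8685e+09 m^3


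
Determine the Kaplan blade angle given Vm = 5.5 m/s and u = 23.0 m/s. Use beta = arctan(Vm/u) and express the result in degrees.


beta = arctan(5.5 / 23.0) = 13.4486 degrees


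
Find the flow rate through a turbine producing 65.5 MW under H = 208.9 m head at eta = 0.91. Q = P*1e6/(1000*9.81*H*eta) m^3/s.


Q = 65.5 * 1e6 / (1000 * 9.81 * 208.9 * 0.91) = 35.1231 m^3/s


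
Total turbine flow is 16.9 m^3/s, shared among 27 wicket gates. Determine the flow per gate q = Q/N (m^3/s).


q = 16.9 / 27 = 0.6259 m^3/s


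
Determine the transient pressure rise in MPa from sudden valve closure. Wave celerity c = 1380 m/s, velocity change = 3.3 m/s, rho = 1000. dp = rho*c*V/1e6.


dp = 1000 * 1380 * 3.3 / 1e6 = 4.5540 MPa


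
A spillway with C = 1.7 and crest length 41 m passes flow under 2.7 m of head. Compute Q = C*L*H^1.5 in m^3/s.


Q = 1.7 * 41 * 2.7^1.5 = 309.2277 m^3/s


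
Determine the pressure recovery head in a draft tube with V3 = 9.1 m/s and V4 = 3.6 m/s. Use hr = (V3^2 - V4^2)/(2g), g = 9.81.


hr = (9.1^2 - 3.6^2) / (2*9.81) = 3.5601 m


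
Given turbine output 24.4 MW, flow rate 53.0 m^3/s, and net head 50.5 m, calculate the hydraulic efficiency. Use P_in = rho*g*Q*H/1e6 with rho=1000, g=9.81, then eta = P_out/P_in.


P_in = 1000 * 9.81 * 53.0 * 50.5 / 1e6 = 26.2565 MW
eta = 24.4 / 26.2565 = 0.9293


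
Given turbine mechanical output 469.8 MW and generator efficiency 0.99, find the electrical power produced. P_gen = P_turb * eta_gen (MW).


P_gen = 469.8 * 0.99 = 465.1020 MW


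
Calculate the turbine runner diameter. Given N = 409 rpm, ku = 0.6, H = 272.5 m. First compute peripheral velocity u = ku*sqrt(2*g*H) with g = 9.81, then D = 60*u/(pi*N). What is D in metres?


u = 0.6 * sqrt(2*9.81*272.5) = 43.8717 m/s
D = 60 * 43.8717 / (pi * 409) = 2.0486 m


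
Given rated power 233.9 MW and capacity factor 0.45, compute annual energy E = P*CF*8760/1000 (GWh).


E = 233.9 * 0.45 * 8760 / 1000 = 922.0338 GWh


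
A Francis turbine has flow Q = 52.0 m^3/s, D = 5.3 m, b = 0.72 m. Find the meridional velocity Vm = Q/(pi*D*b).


Vm = 52.0 / (pi * 5.3 * 0.72) = 4.3376 m/s


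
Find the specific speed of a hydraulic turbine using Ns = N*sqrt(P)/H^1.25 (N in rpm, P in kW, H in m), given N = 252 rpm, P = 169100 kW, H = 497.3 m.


Ns = 252 * 169100^0.5 / 497.3^1.25 = 44.1265


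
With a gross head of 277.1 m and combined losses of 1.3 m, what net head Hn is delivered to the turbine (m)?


Hn = 277.1 - 1.3 = 275.8000 m


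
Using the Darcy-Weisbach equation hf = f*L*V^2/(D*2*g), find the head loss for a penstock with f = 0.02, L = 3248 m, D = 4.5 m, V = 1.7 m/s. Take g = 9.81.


hf = 0.02 * 3248 * 1.7^2 / (4.5 * 2 * 9.81) = 2.1263 m


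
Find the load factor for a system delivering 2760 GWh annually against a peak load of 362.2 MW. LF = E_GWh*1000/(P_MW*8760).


LF = 2760 * 1000 / (362.2 * 8760) = 0.8699


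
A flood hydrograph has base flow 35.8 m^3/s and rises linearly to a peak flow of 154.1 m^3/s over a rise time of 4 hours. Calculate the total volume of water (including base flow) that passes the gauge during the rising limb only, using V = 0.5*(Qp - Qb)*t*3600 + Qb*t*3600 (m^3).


V = 0.5*(154.1 - 35.8)*4*3600 + 35.8*4*3600 = 1.3673e+06 m^3


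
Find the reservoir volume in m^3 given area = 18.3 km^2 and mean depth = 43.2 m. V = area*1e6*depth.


V = 18.3 * 1e6 * 43.2 = 7.9056e+08 m^3


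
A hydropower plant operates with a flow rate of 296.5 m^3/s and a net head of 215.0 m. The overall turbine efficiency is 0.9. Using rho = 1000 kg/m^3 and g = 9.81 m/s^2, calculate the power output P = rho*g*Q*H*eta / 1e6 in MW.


P = 1000 * 9.81 * 296.5 * 215.0 * 0.9 / 1e6 = 562.8267 MW


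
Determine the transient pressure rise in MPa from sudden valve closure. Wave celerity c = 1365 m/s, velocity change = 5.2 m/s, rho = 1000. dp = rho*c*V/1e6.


dp = 1000 * 1365 * 5.2 / 1e6 = 7.0980 MPa


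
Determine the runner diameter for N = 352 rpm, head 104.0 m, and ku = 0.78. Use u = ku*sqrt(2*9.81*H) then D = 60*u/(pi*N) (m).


u = 0.78 * sqrt(2*9.81*104.0) = 35.2339 m/s
D = 60 * 35.2339 / (pi * 352) = 1.9117 m


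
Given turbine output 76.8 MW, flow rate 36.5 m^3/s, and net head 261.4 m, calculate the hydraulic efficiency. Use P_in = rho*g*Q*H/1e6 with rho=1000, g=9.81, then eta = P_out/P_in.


P_in = 1000 * 9.81 * 36.5 * 261.4 / 1e6 = 93.5982 MW
eta = 76.8 / 93.5982 = 0.8205


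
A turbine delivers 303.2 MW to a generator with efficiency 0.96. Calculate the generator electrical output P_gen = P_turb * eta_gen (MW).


P_gen = 303.2 * 0.96 = 291.0720 MW


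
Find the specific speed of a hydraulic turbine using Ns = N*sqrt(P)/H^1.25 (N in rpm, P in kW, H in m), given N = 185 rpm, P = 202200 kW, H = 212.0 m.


Ns = 185 * 202200^0.5 / 212.0^1.25 = 102.8354


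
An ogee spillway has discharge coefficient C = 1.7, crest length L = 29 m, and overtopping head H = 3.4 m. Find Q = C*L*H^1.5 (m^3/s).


Q = 1.7 * 29 * 3.4^1.5 = 309.0760 m^3/s


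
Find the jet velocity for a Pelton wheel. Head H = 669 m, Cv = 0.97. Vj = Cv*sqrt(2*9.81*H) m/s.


Vj = 0.97 * sqrt(2*9.81*669) = 111.1308 m/s


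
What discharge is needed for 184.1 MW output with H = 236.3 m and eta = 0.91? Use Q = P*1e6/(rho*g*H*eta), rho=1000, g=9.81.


Q = 184.1 * 1e6 / (1000 * 9.81 * 236.3 * 0.91) = 87.2730 m^3/s


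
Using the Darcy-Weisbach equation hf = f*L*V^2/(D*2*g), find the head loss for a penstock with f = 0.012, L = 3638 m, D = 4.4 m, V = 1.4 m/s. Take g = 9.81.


hf = 0.012 * 3638 * 1.4^2 / (4.4 * 2 * 9.81) = 0.9912 m


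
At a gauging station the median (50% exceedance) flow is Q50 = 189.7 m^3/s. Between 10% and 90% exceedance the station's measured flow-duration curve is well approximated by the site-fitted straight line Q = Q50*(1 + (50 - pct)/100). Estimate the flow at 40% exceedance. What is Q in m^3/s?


Q = 189.7 * (1 + (50 - 40)/100) = 208.6700 m^3/s


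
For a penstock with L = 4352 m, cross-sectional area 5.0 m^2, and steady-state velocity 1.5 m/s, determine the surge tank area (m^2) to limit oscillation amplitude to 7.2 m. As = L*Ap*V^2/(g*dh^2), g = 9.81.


As = 4352 * 5.0 * 1.5^2 / (9.81 * 7.2^2) = 96.2736 m^2


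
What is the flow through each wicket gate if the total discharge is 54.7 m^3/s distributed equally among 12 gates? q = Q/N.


q = 54.7 / 12 = 4.5583 m^3/s


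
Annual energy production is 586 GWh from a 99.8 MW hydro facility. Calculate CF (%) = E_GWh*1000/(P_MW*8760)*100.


CF = 586 * 1000 / (99.8 * 8760) * 100 = 67.0290 %


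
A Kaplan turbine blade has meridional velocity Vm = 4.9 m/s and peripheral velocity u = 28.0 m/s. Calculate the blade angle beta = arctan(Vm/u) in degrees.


beta = arctan(4.9 / 28.0) = 9.9262 degrees


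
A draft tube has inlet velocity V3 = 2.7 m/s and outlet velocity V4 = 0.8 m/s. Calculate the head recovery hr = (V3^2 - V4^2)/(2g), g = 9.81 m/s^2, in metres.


hr = (2.7^2 - 0.8^2) / (2*9.81) = 0.3389 m


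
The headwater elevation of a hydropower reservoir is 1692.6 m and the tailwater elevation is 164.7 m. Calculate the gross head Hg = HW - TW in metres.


Hg = 1692.6 - 164.7 = 1527.9000 m


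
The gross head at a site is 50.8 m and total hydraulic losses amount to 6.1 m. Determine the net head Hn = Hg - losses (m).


Hn = 50.8 - 6.1 = 44.7000 m


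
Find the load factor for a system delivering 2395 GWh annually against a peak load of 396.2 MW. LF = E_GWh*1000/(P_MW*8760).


LF = 2395 * 1000 / (396.2 * 8760) = 0.6901


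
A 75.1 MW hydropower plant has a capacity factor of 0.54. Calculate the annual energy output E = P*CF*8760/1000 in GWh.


E = 75.1 * 0.54 * 8760 / 1000 = 355.2530 GWh


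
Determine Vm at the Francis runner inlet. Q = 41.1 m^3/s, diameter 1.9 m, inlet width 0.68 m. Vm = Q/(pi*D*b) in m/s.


Vm = 41.1 / (pi * 1.9 * 0.68) = 10.1258 m/s


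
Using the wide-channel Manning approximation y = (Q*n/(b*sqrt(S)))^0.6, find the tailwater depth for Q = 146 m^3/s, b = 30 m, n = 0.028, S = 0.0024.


y = (146 * 0.028 / (30 * 0.0024^0.5))^0.6 = 1.8474 m


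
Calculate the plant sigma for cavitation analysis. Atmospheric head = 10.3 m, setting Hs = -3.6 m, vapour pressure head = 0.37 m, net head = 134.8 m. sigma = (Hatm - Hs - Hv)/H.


sigma = (10.3 - (-3.6) - 0.37) / 134.8 = 0.1004


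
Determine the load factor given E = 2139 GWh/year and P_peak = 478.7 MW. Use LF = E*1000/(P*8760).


LF = 2139 * 1000 / (478.7 * 8760) = 0.5101


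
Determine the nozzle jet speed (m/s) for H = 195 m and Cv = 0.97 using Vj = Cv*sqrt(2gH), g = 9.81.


Vj = 0.97 * sqrt(2*9.81*195) = 59.9982 m/s


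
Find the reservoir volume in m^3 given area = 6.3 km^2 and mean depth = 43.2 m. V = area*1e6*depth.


V = 6.3 * 1e6 * 43.2 = 2.7216e+08 m^3


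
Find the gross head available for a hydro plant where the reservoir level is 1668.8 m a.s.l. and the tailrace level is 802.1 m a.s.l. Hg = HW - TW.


Hg = 1668.8 - 802.1 = 866.7000 m


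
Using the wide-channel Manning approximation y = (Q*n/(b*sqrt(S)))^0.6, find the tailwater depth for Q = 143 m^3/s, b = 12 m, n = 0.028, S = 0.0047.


y = (143 * 0.028 / (12 * 0.0047^0.5))^0.6 = 2.5844 m


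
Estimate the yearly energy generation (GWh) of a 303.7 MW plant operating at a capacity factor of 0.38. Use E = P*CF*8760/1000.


E = 303.7 * 0.38 * 8760 / 1000 = 1010.9566 GWh


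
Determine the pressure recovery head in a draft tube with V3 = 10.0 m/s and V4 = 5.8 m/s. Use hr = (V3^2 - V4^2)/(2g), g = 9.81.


hr = (10.0^2 - 5.8^2) / (2*9.81) = 3.3823 m


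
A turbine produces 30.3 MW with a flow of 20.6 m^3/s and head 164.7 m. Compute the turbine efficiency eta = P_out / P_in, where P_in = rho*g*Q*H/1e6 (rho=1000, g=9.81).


P_in = 1000 * 9.81 * 20.6 * 164.7 / 1e6 = 33.2836 MW
eta = 30.3 / 33.2836 = 0.9104


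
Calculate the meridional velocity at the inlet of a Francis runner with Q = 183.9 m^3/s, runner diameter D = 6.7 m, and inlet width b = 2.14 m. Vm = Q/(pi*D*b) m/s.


Vm = 183.9 / (pi * 6.7 * 2.14) = 4.0827 m/s


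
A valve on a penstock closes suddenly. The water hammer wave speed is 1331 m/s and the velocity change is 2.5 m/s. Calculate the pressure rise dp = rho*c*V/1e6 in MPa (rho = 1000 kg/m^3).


dp = 1000 * 1331 * 2.5 / 1e6 = 3.3275 MPa


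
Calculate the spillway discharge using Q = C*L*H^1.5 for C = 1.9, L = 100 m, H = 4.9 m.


Q = 1.9 * 100 * 4.9^1.5 = 2060.8564 m^3/s


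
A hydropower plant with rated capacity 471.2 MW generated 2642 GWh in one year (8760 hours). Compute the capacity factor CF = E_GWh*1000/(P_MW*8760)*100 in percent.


CF = 2642 * 1000 / (471.2 * 8760) * 100 = 64.0064 %


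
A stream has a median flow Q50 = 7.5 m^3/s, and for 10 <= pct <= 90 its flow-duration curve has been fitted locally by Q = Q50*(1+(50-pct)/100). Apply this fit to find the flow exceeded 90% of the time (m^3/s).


Q = 7.5 * (1 + (50 - 90)/100) = 4.5000 m^3/s


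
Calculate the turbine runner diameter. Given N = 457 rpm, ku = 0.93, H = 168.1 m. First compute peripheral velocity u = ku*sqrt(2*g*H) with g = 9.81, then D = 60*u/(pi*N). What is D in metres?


u = 0.93 * sqrt(2*9.81*168.1) = 53.4092 m/s
D = 60 * 53.4092 / (pi * 457) = 2.2320 m


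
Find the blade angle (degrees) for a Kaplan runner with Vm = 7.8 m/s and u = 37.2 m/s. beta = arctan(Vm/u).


beta = arctan(7.8 / 37.2) = 11.8421 degrees


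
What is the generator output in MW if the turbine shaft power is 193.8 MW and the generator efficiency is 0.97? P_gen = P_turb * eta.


P_gen = 193.8 * 0.97 = 187.9860 MW


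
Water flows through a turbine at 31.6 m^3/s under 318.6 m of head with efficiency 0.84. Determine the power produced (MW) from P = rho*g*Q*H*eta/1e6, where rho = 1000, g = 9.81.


P = 1000 * 9.81 * 31.6 * 318.6 * 0.84 / 1e6 = 82.9624 MW


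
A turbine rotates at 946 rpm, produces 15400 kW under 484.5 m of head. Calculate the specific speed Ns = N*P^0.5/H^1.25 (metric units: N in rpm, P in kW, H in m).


Ns = 946 * 15400^0.5 / 484.5^1.25 = 51.6457


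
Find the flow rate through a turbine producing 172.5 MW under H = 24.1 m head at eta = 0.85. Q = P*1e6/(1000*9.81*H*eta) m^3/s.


Q = 172.5 * 1e6 / (1000 * 9.81 * 24.1 * 0.85) = 858.3890 m^3/s


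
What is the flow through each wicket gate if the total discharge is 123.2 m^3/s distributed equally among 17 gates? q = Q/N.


q = 123.2 / 17 = 7.2471 m^3/s


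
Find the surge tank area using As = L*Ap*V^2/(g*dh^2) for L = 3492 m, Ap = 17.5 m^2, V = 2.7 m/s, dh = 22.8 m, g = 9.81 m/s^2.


As = 3492 * 17.5 * 2.7^2 / (9.81 * 22.8^2) = 87.3577 m^2


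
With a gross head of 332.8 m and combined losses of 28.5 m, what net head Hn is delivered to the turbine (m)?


Hn = 332.8 - 28.5 = 304.3000 m


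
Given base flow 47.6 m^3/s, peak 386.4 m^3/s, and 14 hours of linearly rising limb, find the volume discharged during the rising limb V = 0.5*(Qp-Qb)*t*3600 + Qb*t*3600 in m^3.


V = 0.5*(386.4 - 47.6)*14*3600 + 47.6*14*3600 = 1.0937e+07 m^3


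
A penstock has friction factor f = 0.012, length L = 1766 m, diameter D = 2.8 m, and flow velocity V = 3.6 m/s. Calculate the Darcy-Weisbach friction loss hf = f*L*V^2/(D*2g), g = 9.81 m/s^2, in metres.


hf = 0.012 * 1766 * 3.6^2 / (2.8 * 2 * 9.81) = 4.9994 m


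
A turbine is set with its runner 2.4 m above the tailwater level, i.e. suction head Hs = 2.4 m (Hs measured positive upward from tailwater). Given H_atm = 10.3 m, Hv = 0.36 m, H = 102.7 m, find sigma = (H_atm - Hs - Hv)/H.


sigma = (10.3 - 2.4 - 0.36) / 102.7 = 0.0734


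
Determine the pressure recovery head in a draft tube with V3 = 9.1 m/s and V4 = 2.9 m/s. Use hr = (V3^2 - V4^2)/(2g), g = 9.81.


hr = (9.1^2 - 2.9^2) / (2*9.81) = 3.7920 m


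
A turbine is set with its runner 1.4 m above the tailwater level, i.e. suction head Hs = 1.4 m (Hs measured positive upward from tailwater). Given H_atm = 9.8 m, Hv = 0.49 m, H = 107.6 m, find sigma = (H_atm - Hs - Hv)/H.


sigma = (9.8 - 1.4 - 0.49) / 107.6 = 0.0735


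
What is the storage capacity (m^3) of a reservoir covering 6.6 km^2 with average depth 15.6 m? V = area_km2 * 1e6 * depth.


V = 6.6 * 1e6 * 15.6 = 1.0296e+08 m^3


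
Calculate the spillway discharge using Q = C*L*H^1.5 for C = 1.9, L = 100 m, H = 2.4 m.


Q = 1.9 * 100 * 2.4^1.5 = 706.4322 m^3/s


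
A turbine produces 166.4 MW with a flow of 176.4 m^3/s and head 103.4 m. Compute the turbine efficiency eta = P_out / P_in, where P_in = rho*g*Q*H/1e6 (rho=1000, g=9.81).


P_in = 1000 * 9.81 * 176.4 * 103.4 / 1e6 = 178.9320 MW
eta = 166.4 / 178.9320 = 0.9300


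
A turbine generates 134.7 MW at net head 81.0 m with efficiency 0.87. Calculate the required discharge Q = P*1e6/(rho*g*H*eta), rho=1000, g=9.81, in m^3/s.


Q = 134.7 * 1e6 / (1000 * 9.81 * 81.0 * 0.87) = 194.8473 m^3/s


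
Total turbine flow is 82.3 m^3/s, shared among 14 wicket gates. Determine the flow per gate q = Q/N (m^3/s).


q = 82.3 / 14 = 5.8786 m^3/s


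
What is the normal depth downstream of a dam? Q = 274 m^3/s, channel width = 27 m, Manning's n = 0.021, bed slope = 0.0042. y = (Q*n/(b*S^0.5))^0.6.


y = (274 * 0.021 / (27 * 0.0042^0.5))^0.6 = 2.0426 m


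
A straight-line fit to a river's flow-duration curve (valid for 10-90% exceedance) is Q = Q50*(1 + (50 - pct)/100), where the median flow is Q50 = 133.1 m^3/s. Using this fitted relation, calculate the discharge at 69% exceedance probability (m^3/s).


Q = 133.1 * (1 + (50 - 69)/100) = 107.8110 m^3/s


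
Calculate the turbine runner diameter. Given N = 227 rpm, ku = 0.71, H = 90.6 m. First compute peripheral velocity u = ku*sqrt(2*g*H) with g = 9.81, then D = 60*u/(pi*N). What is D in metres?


u = 0.71 * sqrt(2*9.81*90.6) = 29.9345 m/s
D = 60 * 29.9345 / (pi * 227) = 2.5185 m


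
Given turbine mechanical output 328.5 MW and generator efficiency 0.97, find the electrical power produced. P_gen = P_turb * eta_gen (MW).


P_gen = 328.5 * 0.97 = 318.6450 MW


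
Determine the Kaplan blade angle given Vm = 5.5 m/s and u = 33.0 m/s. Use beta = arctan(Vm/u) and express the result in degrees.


beta = arctan(5.5 / 33.0) = 9.4623 degrees


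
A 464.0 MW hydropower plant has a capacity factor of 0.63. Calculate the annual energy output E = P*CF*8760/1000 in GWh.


E = 464.0 * 0.63 * 8760 / 1000 = 2560.7232 GWh


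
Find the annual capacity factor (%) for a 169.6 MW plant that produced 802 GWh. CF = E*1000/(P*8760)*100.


CF = 802 * 1000 / (169.6 * 8760) * 100 = 53.9814 %


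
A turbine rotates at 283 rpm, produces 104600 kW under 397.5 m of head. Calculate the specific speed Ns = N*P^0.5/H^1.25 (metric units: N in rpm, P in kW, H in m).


Ns = 283 * 104600^0.5 / 397.5^1.25 = 51.5681


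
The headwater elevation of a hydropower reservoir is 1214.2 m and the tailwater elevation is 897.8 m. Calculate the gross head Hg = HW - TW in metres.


Hg = 1214.2 - 897.8 = 316.4000 m


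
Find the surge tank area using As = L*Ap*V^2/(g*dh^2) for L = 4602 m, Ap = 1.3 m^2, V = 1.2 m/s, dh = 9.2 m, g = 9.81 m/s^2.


As = 4602 * 1.3 * 1.2^2 / (9.81 * 9.2^2) = 10.3755 m^2


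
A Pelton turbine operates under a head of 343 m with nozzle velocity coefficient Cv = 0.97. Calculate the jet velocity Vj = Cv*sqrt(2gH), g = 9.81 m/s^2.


Vj = 0.97 * sqrt(2*9.81*343) = 79.5735 m/s


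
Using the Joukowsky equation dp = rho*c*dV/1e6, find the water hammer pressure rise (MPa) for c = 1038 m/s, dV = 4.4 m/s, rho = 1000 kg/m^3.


dp = 1000 * 1038 * 4.4 / 1e6 = 4.5672 MPa


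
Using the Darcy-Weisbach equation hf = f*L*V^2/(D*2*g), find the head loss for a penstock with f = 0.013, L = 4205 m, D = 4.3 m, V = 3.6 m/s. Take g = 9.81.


hf = 0.013 * 4205 * 3.6^2 / (4.3 * 2 * 9.81) = 8.3974 m


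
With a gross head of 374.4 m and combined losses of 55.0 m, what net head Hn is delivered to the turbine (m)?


Hn = 374.4 - 55.0 = 319.4000 m


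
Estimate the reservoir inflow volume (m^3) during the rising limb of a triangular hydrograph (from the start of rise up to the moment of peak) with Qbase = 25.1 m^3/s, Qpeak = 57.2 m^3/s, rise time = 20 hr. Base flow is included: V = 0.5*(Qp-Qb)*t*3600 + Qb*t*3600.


V = 0.5*(57.2 - 25.1)*20*3600 + 25.1*20*3600 = 2.9628e+06 m^3


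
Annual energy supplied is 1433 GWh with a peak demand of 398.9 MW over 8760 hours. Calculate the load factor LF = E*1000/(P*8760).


LF = 1433 * 1000 / (398.9 * 8760) = 0.4101


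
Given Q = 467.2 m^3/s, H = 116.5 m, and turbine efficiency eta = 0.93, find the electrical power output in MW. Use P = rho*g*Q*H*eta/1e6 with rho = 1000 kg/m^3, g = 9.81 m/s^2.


P = 1000 * 9.81 * 467.2 * 116.5 * 0.93 / 1e6 = 496.5703 MW


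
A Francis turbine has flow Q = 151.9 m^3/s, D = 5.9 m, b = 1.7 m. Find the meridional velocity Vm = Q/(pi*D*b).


Vm = 151.9 / (pi * 5.9 * 1.7) = 4.8207 m/s


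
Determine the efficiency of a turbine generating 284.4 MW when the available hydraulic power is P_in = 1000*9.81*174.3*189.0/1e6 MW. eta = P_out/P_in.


P_in = 1000 * 9.81 * 174.3 * 189.0 / 1e6 = 323.1679 MW
eta = 284.4 / 323.1679 = 0.8800


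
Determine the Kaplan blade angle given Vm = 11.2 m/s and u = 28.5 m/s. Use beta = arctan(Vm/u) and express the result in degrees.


beta = arctan(11.2 / 28.5) = 21.4540 degrees


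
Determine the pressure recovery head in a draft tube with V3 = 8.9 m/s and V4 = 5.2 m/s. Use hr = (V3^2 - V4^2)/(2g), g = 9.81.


hr = (8.9^2 - 5.2^2) / (2*9.81) = 2.6590 m


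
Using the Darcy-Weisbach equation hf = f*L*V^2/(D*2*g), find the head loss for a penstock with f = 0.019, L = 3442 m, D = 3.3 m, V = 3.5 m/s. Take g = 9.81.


hf = 0.019 * 3442 * 3.5^2 / (3.3 * 2 * 9.81) = 12.3734 m


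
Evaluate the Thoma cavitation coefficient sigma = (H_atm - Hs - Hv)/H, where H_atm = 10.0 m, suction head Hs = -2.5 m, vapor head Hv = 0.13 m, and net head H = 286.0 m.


sigma = (10.0 - (-2.5) - 0.13) / 286.0 = 0.0433


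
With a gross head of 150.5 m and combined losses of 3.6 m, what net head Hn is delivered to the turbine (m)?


Hn = 150.5 - 3.6 = 146.9000 m


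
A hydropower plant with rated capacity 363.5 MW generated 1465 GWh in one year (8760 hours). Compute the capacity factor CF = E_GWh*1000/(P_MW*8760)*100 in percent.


CF = 1465 * 1000 / (363.5 * 8760) * 100 = 46.0075 %


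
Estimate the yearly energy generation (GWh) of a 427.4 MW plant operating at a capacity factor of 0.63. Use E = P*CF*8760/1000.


E = 427.4 * 0.63 * 8760 / 1000 = 2358.7351 GWh


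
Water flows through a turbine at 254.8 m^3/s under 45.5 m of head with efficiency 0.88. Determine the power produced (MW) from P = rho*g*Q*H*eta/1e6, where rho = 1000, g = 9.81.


P = 1000 * 9.81 * 254.8 * 45.5 * 0.88 / 1e6 = 100.0835 MW


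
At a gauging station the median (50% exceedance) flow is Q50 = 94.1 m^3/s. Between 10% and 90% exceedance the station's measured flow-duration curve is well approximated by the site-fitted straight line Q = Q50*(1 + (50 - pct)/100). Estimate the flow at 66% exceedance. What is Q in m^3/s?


Q = 94.1 * (1 + (50 - 66)/100) = 79.0440 m^3/s


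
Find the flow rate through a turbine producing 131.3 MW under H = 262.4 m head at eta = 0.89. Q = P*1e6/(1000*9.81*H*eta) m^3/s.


Q = 131.3 * 1e6 / (1000 * 9.81 * 262.4 * 0.89) = 57.3115 m^3/s


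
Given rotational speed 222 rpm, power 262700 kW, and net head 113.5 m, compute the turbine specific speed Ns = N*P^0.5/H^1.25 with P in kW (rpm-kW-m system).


Ns = 222 * 262700^0.5 / 113.5^1.25 = 307.1413


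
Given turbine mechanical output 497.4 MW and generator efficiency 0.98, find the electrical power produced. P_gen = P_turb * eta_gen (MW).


P_gen = 497.4 * 0.98 = 487.4520 MW


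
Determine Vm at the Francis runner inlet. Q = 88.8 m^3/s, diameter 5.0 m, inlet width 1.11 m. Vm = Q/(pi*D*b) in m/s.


Vm = 88.8 / (pi * 5.0 * 1.11) = 5.0930 m/s


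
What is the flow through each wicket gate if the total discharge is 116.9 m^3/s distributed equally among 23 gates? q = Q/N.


q = 116.9 / 23 = 5.0826 m^3/s


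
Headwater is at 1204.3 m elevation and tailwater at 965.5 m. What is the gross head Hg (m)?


Hg = 1204.3 - 965.5 = 238.8000 m


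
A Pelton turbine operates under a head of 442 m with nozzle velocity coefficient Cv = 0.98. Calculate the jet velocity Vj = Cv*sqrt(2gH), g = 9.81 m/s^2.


Vj = 0.98 * sqrt(2*9.81*442) = 91.2613 m/s


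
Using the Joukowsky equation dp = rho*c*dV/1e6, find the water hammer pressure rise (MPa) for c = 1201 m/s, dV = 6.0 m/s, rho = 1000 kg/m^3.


dp = 1000 * 1201 * 6.0 / 1e6 = 7.2060 MPa


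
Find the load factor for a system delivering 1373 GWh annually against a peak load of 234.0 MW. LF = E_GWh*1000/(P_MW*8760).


LF = 1373 * 1000 / (234.0 * 8760) = 0.6698
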